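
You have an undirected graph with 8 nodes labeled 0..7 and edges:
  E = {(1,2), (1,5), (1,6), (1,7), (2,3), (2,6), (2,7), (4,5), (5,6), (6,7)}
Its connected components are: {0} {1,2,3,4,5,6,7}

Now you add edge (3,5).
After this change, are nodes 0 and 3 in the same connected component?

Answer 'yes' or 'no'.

Initial components: {0} {1,2,3,4,5,6,7}
Adding edge (3,5): both already in same component {1,2,3,4,5,6,7}. No change.
New components: {0} {1,2,3,4,5,6,7}
Are 0 and 3 in the same component? no

Answer: no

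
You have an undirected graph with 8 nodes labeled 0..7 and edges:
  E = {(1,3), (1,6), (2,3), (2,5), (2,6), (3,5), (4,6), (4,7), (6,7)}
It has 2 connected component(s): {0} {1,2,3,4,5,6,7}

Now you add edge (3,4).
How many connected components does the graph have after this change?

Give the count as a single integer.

Answer: 2

Derivation:
Initial component count: 2
Add (3,4): endpoints already in same component. Count unchanged: 2.
New component count: 2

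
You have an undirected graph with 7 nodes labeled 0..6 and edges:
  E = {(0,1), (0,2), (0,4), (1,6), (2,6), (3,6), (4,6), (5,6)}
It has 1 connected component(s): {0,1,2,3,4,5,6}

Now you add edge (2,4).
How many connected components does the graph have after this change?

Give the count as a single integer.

Initial component count: 1
Add (2,4): endpoints already in same component. Count unchanged: 1.
New component count: 1

Answer: 1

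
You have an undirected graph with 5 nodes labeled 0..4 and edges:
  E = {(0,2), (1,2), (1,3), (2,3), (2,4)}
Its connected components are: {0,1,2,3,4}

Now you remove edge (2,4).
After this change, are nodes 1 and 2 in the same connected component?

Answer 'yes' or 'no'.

Initial components: {0,1,2,3,4}
Removing edge (2,4): it was a bridge — component count 1 -> 2.
New components: {0,1,2,3} {4}
Are 1 and 2 in the same component? yes

Answer: yes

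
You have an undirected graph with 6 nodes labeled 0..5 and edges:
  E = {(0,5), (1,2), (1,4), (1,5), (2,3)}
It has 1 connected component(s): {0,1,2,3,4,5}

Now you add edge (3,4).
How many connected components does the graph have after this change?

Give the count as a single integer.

Answer: 1

Derivation:
Initial component count: 1
Add (3,4): endpoints already in same component. Count unchanged: 1.
New component count: 1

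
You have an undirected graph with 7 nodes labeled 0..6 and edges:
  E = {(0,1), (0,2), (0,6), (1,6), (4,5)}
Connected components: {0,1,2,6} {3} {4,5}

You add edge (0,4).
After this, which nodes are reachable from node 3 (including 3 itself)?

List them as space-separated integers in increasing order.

Answer: 3

Derivation:
Before: nodes reachable from 3: {3}
Adding (0,4): merges two components, but neither contains 3. Reachability from 3 unchanged.
After: nodes reachable from 3: {3}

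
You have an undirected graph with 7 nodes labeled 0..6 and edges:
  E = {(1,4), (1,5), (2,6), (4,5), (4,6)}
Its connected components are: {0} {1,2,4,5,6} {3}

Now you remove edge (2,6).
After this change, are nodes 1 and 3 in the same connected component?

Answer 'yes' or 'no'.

Answer: no

Derivation:
Initial components: {0} {1,2,4,5,6} {3}
Removing edge (2,6): it was a bridge — component count 3 -> 4.
New components: {0} {1,4,5,6} {2} {3}
Are 1 and 3 in the same component? no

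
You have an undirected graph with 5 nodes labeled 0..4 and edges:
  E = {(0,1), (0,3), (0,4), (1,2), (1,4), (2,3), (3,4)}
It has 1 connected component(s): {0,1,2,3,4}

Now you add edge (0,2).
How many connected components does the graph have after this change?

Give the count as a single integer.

Initial component count: 1
Add (0,2): endpoints already in same component. Count unchanged: 1.
New component count: 1

Answer: 1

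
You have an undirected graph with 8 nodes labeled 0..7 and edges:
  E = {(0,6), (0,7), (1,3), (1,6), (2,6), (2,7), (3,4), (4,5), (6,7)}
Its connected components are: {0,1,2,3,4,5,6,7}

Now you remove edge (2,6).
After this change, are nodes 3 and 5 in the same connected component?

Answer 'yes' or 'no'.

Initial components: {0,1,2,3,4,5,6,7}
Removing edge (2,6): not a bridge — component count unchanged at 1.
New components: {0,1,2,3,4,5,6,7}
Are 3 and 5 in the same component? yes

Answer: yes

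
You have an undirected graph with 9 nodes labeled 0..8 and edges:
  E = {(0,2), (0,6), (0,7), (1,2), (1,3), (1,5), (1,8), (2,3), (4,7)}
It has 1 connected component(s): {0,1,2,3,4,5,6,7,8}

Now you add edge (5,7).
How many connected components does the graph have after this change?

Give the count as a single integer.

Answer: 1

Derivation:
Initial component count: 1
Add (5,7): endpoints already in same component. Count unchanged: 1.
New component count: 1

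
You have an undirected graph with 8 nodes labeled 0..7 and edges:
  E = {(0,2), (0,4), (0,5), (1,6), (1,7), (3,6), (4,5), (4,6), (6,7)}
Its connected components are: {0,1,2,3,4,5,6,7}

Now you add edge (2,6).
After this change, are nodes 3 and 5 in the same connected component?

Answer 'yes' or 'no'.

Answer: yes

Derivation:
Initial components: {0,1,2,3,4,5,6,7}
Adding edge (2,6): both already in same component {0,1,2,3,4,5,6,7}. No change.
New components: {0,1,2,3,4,5,6,7}
Are 3 and 5 in the same component? yes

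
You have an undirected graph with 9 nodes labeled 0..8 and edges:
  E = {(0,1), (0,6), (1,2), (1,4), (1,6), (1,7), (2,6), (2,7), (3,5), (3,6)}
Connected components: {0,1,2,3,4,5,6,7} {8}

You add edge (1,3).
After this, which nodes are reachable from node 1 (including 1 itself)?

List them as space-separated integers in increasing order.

Before: nodes reachable from 1: {0,1,2,3,4,5,6,7}
Adding (1,3): both endpoints already in same component. Reachability from 1 unchanged.
After: nodes reachable from 1: {0,1,2,3,4,5,6,7}

Answer: 0 1 2 3 4 5 6 7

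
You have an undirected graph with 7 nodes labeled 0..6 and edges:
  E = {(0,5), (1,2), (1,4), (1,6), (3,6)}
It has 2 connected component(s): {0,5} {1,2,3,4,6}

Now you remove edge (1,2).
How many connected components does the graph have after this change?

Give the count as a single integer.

Initial component count: 2
Remove (1,2): it was a bridge. Count increases: 2 -> 3.
  After removal, components: {0,5} {1,3,4,6} {2}
New component count: 3

Answer: 3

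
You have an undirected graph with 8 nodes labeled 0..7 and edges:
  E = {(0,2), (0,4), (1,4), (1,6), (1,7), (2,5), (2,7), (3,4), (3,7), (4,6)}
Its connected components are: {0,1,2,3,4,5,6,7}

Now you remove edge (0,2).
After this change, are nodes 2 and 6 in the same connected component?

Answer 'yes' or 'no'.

Initial components: {0,1,2,3,4,5,6,7}
Removing edge (0,2): not a bridge — component count unchanged at 1.
New components: {0,1,2,3,4,5,6,7}
Are 2 and 6 in the same component? yes

Answer: yes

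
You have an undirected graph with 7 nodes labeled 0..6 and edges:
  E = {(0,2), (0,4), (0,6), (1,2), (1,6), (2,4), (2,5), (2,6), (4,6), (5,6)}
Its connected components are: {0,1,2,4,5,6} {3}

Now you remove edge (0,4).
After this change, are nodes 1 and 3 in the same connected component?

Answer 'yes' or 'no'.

Answer: no

Derivation:
Initial components: {0,1,2,4,5,6} {3}
Removing edge (0,4): not a bridge — component count unchanged at 2.
New components: {0,1,2,4,5,6} {3}
Are 1 and 3 in the same component? no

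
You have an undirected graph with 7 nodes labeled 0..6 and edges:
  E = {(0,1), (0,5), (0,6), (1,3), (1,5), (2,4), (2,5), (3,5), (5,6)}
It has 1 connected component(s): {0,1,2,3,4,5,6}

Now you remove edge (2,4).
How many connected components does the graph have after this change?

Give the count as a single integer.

Answer: 2

Derivation:
Initial component count: 1
Remove (2,4): it was a bridge. Count increases: 1 -> 2.
  After removal, components: {0,1,2,3,5,6} {4}
New component count: 2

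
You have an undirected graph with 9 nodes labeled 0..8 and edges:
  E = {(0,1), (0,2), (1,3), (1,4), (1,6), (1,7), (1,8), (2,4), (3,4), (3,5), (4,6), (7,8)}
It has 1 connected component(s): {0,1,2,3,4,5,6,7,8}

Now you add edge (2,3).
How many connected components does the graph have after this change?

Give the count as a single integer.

Initial component count: 1
Add (2,3): endpoints already in same component. Count unchanged: 1.
New component count: 1

Answer: 1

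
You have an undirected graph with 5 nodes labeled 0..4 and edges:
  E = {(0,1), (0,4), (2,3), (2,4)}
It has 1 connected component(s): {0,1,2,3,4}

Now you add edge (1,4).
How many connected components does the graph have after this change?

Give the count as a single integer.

Answer: 1

Derivation:
Initial component count: 1
Add (1,4): endpoints already in same component. Count unchanged: 1.
New component count: 1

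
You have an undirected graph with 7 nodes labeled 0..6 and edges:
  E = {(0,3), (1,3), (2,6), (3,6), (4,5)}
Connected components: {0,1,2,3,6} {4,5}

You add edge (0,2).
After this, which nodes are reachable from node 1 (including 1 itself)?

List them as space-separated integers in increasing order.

Answer: 0 1 2 3 6

Derivation:
Before: nodes reachable from 1: {0,1,2,3,6}
Adding (0,2): both endpoints already in same component. Reachability from 1 unchanged.
After: nodes reachable from 1: {0,1,2,3,6}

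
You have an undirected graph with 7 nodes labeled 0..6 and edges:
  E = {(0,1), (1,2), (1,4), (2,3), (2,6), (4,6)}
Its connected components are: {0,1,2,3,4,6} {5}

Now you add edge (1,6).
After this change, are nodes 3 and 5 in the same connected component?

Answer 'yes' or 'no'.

Answer: no

Derivation:
Initial components: {0,1,2,3,4,6} {5}
Adding edge (1,6): both already in same component {0,1,2,3,4,6}. No change.
New components: {0,1,2,3,4,6} {5}
Are 3 and 5 in the same component? no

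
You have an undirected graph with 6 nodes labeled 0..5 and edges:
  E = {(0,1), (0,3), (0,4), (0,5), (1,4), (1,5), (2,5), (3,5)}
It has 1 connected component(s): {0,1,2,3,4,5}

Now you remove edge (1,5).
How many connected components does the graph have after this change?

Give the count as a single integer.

Initial component count: 1
Remove (1,5): not a bridge. Count unchanged: 1.
  After removal, components: {0,1,2,3,4,5}
New component count: 1

Answer: 1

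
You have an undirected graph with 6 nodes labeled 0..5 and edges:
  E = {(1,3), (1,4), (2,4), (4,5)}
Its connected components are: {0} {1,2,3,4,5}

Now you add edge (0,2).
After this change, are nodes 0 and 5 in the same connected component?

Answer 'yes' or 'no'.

Answer: yes

Derivation:
Initial components: {0} {1,2,3,4,5}
Adding edge (0,2): merges {0} and {1,2,3,4,5}.
New components: {0,1,2,3,4,5}
Are 0 and 5 in the same component? yes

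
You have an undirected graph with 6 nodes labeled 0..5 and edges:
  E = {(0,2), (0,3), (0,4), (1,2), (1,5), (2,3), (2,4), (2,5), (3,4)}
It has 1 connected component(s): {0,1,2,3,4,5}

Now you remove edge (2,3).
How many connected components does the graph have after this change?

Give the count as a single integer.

Initial component count: 1
Remove (2,3): not a bridge. Count unchanged: 1.
  After removal, components: {0,1,2,3,4,5}
New component count: 1

Answer: 1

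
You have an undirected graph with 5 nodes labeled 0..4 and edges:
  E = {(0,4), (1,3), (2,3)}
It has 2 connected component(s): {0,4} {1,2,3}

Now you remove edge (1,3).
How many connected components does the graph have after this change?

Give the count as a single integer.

Initial component count: 2
Remove (1,3): it was a bridge. Count increases: 2 -> 3.
  After removal, components: {0,4} {1} {2,3}
New component count: 3

Answer: 3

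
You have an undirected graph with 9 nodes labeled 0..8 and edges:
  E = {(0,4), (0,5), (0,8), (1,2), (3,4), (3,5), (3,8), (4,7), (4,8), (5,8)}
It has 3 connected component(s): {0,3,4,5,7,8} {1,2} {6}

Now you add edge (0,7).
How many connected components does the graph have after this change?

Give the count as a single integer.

Answer: 3

Derivation:
Initial component count: 3
Add (0,7): endpoints already in same component. Count unchanged: 3.
New component count: 3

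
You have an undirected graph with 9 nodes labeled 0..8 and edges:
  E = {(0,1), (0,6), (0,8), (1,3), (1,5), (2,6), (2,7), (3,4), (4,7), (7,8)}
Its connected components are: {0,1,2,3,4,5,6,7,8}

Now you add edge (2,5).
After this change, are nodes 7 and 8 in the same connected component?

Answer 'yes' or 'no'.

Answer: yes

Derivation:
Initial components: {0,1,2,3,4,5,6,7,8}
Adding edge (2,5): both already in same component {0,1,2,3,4,5,6,7,8}. No change.
New components: {0,1,2,3,4,5,6,7,8}
Are 7 and 8 in the same component? yes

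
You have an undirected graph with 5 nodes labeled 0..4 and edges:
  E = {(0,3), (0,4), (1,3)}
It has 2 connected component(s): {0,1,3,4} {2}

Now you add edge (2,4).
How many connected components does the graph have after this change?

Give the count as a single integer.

Answer: 1

Derivation:
Initial component count: 2
Add (2,4): merges two components. Count decreases: 2 -> 1.
New component count: 1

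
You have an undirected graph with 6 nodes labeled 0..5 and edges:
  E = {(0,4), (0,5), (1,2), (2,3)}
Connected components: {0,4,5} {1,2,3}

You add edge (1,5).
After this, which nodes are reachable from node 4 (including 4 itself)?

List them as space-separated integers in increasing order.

Before: nodes reachable from 4: {0,4,5}
Adding (1,5): merges 4's component with another. Reachability grows.
After: nodes reachable from 4: {0,1,2,3,4,5}

Answer: 0 1 2 3 4 5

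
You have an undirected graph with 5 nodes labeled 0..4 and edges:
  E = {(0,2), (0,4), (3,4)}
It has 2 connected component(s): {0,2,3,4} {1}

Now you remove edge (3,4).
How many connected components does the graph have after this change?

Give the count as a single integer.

Initial component count: 2
Remove (3,4): it was a bridge. Count increases: 2 -> 3.
  After removal, components: {0,2,4} {1} {3}
New component count: 3

Answer: 3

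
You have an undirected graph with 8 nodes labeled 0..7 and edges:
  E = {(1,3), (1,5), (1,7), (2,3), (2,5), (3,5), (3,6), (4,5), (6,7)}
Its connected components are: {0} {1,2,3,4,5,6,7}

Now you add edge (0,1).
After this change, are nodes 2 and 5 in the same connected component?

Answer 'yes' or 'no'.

Answer: yes

Derivation:
Initial components: {0} {1,2,3,4,5,6,7}
Adding edge (0,1): merges {0} and {1,2,3,4,5,6,7}.
New components: {0,1,2,3,4,5,6,7}
Are 2 and 5 in the same component? yes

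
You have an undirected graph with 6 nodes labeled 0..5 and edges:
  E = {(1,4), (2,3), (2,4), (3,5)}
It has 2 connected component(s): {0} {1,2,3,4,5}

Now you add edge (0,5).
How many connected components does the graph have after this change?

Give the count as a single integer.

Initial component count: 2
Add (0,5): merges two components. Count decreases: 2 -> 1.
New component count: 1

Answer: 1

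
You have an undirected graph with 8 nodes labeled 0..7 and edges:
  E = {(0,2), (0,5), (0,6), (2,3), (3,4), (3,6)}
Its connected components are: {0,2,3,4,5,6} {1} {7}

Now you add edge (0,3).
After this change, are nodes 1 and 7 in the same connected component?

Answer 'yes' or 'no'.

Initial components: {0,2,3,4,5,6} {1} {7}
Adding edge (0,3): both already in same component {0,2,3,4,5,6}. No change.
New components: {0,2,3,4,5,6} {1} {7}
Are 1 and 7 in the same component? no

Answer: no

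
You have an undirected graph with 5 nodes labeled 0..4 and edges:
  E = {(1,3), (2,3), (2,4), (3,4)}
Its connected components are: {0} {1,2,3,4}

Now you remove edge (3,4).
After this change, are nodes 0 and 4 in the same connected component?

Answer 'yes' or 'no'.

Answer: no

Derivation:
Initial components: {0} {1,2,3,4}
Removing edge (3,4): not a bridge — component count unchanged at 2.
New components: {0} {1,2,3,4}
Are 0 and 4 in the same component? no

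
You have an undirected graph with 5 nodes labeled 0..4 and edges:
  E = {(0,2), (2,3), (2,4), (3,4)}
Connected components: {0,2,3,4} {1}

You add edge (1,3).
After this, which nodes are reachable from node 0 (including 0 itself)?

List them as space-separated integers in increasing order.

Before: nodes reachable from 0: {0,2,3,4}
Adding (1,3): merges 0's component with another. Reachability grows.
After: nodes reachable from 0: {0,1,2,3,4}

Answer: 0 1 2 3 4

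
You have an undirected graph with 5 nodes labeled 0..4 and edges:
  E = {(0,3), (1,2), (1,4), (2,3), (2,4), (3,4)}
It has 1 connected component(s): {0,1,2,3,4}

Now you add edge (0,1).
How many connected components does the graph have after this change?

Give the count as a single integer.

Answer: 1

Derivation:
Initial component count: 1
Add (0,1): endpoints already in same component. Count unchanged: 1.
New component count: 1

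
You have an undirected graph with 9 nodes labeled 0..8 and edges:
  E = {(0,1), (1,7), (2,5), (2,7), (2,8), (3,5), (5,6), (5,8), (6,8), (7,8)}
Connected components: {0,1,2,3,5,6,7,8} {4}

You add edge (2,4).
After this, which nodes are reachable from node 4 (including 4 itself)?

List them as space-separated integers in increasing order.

Answer: 0 1 2 3 4 5 6 7 8

Derivation:
Before: nodes reachable from 4: {4}
Adding (2,4): merges 4's component with another. Reachability grows.
After: nodes reachable from 4: {0,1,2,3,4,5,6,7,8}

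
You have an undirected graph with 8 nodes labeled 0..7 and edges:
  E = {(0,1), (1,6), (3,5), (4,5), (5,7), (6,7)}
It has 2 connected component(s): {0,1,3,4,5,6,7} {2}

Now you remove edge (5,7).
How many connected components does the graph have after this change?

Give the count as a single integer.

Initial component count: 2
Remove (5,7): it was a bridge. Count increases: 2 -> 3.
  After removal, components: {0,1,6,7} {2} {3,4,5}
New component count: 3

Answer: 3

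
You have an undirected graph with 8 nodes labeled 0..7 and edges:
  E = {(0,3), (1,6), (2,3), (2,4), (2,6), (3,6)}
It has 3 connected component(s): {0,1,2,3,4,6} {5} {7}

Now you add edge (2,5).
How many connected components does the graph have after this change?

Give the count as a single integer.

Initial component count: 3
Add (2,5): merges two components. Count decreases: 3 -> 2.
New component count: 2

Answer: 2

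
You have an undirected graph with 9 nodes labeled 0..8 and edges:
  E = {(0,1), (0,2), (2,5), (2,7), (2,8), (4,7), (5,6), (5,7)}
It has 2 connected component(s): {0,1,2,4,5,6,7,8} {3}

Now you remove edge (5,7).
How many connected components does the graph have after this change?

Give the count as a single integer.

Initial component count: 2
Remove (5,7): not a bridge. Count unchanged: 2.
  After removal, components: {0,1,2,4,5,6,7,8} {3}
New component count: 2

Answer: 2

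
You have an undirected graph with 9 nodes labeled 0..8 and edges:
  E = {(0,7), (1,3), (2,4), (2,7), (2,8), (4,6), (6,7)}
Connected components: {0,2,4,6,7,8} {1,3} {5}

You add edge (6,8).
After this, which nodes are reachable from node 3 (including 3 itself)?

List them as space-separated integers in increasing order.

Answer: 1 3

Derivation:
Before: nodes reachable from 3: {1,3}
Adding (6,8): both endpoints already in same component. Reachability from 3 unchanged.
After: nodes reachable from 3: {1,3}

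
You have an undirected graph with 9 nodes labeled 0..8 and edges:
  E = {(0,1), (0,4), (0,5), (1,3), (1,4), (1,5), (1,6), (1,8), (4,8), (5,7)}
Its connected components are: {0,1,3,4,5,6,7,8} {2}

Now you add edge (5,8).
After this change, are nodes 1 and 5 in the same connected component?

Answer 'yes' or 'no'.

Initial components: {0,1,3,4,5,6,7,8} {2}
Adding edge (5,8): both already in same component {0,1,3,4,5,6,7,8}. No change.
New components: {0,1,3,4,5,6,7,8} {2}
Are 1 and 5 in the same component? yes

Answer: yes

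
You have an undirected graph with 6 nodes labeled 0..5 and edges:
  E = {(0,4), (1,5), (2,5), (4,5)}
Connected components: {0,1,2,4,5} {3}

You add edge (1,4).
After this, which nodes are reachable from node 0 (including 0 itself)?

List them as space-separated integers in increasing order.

Answer: 0 1 2 4 5

Derivation:
Before: nodes reachable from 0: {0,1,2,4,5}
Adding (1,4): both endpoints already in same component. Reachability from 0 unchanged.
After: nodes reachable from 0: {0,1,2,4,5}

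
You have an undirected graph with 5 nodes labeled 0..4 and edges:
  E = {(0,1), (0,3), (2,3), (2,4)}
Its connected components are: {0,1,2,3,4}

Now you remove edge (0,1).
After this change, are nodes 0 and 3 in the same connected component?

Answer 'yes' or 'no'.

Initial components: {0,1,2,3,4}
Removing edge (0,1): it was a bridge — component count 1 -> 2.
New components: {0,2,3,4} {1}
Are 0 and 3 in the same component? yes

Answer: yes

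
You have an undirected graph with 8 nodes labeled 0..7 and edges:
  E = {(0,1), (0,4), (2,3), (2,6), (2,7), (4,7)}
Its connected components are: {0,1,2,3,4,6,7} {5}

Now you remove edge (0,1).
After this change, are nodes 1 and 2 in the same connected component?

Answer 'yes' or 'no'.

Initial components: {0,1,2,3,4,6,7} {5}
Removing edge (0,1): it was a bridge — component count 2 -> 3.
New components: {0,2,3,4,6,7} {1} {5}
Are 1 and 2 in the same component? no

Answer: no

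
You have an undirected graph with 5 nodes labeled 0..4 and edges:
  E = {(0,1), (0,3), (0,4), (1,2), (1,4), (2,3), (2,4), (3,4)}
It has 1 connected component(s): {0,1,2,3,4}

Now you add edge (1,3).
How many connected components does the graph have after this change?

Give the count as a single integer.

Initial component count: 1
Add (1,3): endpoints already in same component. Count unchanged: 1.
New component count: 1

Answer: 1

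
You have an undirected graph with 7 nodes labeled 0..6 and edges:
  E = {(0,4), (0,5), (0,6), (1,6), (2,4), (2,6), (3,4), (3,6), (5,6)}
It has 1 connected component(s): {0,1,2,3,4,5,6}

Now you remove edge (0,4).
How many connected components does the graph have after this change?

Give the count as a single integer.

Initial component count: 1
Remove (0,4): not a bridge. Count unchanged: 1.
  After removal, components: {0,1,2,3,4,5,6}
New component count: 1

Answer: 1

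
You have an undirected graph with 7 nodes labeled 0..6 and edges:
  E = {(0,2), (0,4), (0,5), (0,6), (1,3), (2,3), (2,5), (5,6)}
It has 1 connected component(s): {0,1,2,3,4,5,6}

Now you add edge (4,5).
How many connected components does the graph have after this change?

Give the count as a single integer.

Initial component count: 1
Add (4,5): endpoints already in same component. Count unchanged: 1.
New component count: 1

Answer: 1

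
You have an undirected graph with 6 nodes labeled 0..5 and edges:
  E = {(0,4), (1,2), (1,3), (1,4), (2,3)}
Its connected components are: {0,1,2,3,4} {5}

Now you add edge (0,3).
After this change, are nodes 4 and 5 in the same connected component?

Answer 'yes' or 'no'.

Initial components: {0,1,2,3,4} {5}
Adding edge (0,3): both already in same component {0,1,2,3,4}. No change.
New components: {0,1,2,3,4} {5}
Are 4 and 5 in the same component? no

Answer: no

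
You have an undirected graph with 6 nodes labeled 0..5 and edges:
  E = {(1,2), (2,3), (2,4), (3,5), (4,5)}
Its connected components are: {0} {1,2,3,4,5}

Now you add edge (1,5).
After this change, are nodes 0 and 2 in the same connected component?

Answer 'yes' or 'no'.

Initial components: {0} {1,2,3,4,5}
Adding edge (1,5): both already in same component {1,2,3,4,5}. No change.
New components: {0} {1,2,3,4,5}
Are 0 and 2 in the same component? no

Answer: no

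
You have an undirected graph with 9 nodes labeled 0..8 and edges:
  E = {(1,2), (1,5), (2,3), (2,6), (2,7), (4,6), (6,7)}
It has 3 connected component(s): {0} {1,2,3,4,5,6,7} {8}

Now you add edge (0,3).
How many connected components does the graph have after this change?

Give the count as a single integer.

Initial component count: 3
Add (0,3): merges two components. Count decreases: 3 -> 2.
New component count: 2

Answer: 2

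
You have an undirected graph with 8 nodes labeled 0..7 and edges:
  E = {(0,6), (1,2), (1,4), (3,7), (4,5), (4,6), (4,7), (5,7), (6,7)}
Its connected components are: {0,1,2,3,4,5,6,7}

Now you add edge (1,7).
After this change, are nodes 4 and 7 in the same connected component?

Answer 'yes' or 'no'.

Answer: yes

Derivation:
Initial components: {0,1,2,3,4,5,6,7}
Adding edge (1,7): both already in same component {0,1,2,3,4,5,6,7}. No change.
New components: {0,1,2,3,4,5,6,7}
Are 4 and 7 in the same component? yes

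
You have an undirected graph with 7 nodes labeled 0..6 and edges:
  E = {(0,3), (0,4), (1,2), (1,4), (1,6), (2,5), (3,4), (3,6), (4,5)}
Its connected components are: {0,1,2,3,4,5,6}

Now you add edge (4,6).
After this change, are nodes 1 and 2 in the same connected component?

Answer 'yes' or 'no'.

Answer: yes

Derivation:
Initial components: {0,1,2,3,4,5,6}
Adding edge (4,6): both already in same component {0,1,2,3,4,5,6}. No change.
New components: {0,1,2,3,4,5,6}
Are 1 and 2 in the same component? yes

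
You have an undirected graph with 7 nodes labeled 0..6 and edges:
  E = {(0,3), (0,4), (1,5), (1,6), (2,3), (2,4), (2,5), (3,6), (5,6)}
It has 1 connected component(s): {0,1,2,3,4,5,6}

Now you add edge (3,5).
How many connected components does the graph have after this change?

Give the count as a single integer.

Initial component count: 1
Add (3,5): endpoints already in same component. Count unchanged: 1.
New component count: 1

Answer: 1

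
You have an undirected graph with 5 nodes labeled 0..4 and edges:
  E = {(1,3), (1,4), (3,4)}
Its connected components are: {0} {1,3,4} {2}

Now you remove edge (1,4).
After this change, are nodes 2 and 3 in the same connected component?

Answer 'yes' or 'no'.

Initial components: {0} {1,3,4} {2}
Removing edge (1,4): not a bridge — component count unchanged at 3.
New components: {0} {1,3,4} {2}
Are 2 and 3 in the same component? no

Answer: no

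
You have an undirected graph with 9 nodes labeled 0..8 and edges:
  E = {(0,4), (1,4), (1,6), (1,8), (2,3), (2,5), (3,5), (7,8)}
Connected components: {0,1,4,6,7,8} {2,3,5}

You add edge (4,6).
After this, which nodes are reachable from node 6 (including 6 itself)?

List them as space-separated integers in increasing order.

Answer: 0 1 4 6 7 8

Derivation:
Before: nodes reachable from 6: {0,1,4,6,7,8}
Adding (4,6): both endpoints already in same component. Reachability from 6 unchanged.
After: nodes reachable from 6: {0,1,4,6,7,8}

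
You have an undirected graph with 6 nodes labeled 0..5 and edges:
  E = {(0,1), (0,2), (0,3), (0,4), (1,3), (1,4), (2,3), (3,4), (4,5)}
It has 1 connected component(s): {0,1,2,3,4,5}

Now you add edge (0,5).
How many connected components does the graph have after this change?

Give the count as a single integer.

Answer: 1

Derivation:
Initial component count: 1
Add (0,5): endpoints already in same component. Count unchanged: 1.
New component count: 1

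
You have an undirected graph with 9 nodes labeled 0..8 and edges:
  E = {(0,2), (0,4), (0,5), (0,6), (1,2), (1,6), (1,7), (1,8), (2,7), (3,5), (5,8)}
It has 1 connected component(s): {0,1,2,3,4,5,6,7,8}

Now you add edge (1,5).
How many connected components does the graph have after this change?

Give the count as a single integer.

Initial component count: 1
Add (1,5): endpoints already in same component. Count unchanged: 1.
New component count: 1

Answer: 1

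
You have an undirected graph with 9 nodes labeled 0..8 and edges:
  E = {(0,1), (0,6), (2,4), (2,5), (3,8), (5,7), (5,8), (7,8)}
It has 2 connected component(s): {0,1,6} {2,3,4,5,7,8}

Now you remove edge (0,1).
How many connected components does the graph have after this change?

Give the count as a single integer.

Answer: 3

Derivation:
Initial component count: 2
Remove (0,1): it was a bridge. Count increases: 2 -> 3.
  After removal, components: {0,6} {1} {2,3,4,5,7,8}
New component count: 3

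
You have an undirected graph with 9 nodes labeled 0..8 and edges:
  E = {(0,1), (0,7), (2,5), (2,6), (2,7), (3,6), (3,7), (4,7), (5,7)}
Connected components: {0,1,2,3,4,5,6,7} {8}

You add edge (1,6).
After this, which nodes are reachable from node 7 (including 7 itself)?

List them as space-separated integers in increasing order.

Answer: 0 1 2 3 4 5 6 7

Derivation:
Before: nodes reachable from 7: {0,1,2,3,4,5,6,7}
Adding (1,6): both endpoints already in same component. Reachability from 7 unchanged.
After: nodes reachable from 7: {0,1,2,3,4,5,6,7}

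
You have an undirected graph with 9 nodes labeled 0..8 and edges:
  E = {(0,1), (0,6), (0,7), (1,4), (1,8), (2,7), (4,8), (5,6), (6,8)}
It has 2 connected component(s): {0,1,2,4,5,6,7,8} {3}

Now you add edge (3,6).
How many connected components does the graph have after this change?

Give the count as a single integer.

Answer: 1

Derivation:
Initial component count: 2
Add (3,6): merges two components. Count decreases: 2 -> 1.
New component count: 1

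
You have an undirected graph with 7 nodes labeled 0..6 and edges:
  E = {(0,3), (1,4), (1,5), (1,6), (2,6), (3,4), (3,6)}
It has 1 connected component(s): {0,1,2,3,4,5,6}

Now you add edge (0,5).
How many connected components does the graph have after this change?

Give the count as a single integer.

Answer: 1

Derivation:
Initial component count: 1
Add (0,5): endpoints already in same component. Count unchanged: 1.
New component count: 1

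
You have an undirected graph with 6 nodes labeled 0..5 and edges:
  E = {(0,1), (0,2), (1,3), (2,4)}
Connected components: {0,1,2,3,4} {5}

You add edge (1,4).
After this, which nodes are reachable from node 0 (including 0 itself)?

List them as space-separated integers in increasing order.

Before: nodes reachable from 0: {0,1,2,3,4}
Adding (1,4): both endpoints already in same component. Reachability from 0 unchanged.
After: nodes reachable from 0: {0,1,2,3,4}

Answer: 0 1 2 3 4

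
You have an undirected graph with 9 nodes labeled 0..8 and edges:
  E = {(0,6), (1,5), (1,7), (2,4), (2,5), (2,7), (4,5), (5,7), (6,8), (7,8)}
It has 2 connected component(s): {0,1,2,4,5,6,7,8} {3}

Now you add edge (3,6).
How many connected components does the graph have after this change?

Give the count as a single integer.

Initial component count: 2
Add (3,6): merges two components. Count decreases: 2 -> 1.
New component count: 1

Answer: 1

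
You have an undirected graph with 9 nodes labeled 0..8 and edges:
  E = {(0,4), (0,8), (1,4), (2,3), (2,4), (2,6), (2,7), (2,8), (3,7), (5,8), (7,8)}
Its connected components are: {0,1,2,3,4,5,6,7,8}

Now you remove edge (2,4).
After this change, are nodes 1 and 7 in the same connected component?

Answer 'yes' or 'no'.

Answer: yes

Derivation:
Initial components: {0,1,2,3,4,5,6,7,8}
Removing edge (2,4): not a bridge — component count unchanged at 1.
New components: {0,1,2,3,4,5,6,7,8}
Are 1 and 7 in the same component? yes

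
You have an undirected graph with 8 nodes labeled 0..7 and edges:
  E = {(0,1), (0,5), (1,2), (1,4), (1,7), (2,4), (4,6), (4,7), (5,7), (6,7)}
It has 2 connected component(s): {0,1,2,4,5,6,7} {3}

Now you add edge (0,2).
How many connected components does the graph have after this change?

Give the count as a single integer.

Initial component count: 2
Add (0,2): endpoints already in same component. Count unchanged: 2.
New component count: 2

Answer: 2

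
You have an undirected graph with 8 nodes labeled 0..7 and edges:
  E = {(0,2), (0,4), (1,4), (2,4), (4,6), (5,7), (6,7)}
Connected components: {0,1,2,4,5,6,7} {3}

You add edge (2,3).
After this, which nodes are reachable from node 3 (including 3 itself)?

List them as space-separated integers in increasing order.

Before: nodes reachable from 3: {3}
Adding (2,3): merges 3's component with another. Reachability grows.
After: nodes reachable from 3: {0,1,2,3,4,5,6,7}

Answer: 0 1 2 3 4 5 6 7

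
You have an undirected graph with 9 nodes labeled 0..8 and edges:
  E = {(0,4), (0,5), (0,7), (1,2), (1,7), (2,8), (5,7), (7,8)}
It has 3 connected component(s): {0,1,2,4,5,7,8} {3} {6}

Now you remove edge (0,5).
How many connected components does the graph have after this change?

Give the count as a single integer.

Answer: 3

Derivation:
Initial component count: 3
Remove (0,5): not a bridge. Count unchanged: 3.
  After removal, components: {0,1,2,4,5,7,8} {3} {6}
New component count: 3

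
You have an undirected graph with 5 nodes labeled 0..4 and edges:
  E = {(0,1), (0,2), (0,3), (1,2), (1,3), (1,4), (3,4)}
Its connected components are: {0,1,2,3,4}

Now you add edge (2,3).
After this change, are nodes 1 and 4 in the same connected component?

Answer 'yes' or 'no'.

Initial components: {0,1,2,3,4}
Adding edge (2,3): both already in same component {0,1,2,3,4}. No change.
New components: {0,1,2,3,4}
Are 1 and 4 in the same component? yes

Answer: yes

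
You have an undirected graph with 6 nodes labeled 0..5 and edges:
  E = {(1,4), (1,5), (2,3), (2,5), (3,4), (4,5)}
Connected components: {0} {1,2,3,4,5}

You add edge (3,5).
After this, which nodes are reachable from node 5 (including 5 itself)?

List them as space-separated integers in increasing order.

Answer: 1 2 3 4 5

Derivation:
Before: nodes reachable from 5: {1,2,3,4,5}
Adding (3,5): both endpoints already in same component. Reachability from 5 unchanged.
After: nodes reachable from 5: {1,2,3,4,5}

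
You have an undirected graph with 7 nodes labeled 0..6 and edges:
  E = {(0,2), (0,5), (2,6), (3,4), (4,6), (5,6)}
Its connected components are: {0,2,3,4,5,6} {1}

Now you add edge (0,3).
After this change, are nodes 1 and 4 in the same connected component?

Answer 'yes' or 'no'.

Answer: no

Derivation:
Initial components: {0,2,3,4,5,6} {1}
Adding edge (0,3): both already in same component {0,2,3,4,5,6}. No change.
New components: {0,2,3,4,5,6} {1}
Are 1 and 4 in the same component? no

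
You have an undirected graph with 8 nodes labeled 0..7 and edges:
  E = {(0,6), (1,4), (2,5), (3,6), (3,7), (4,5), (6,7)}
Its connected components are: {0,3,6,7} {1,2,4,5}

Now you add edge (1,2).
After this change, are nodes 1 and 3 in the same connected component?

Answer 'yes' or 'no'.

Answer: no

Derivation:
Initial components: {0,3,6,7} {1,2,4,5}
Adding edge (1,2): both already in same component {1,2,4,5}. No change.
New components: {0,3,6,7} {1,2,4,5}
Are 1 and 3 in the same component? no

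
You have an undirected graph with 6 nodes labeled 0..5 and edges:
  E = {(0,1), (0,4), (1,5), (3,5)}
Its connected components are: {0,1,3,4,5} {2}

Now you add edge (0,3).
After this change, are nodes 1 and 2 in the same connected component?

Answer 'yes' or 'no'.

Initial components: {0,1,3,4,5} {2}
Adding edge (0,3): both already in same component {0,1,3,4,5}. No change.
New components: {0,1,3,4,5} {2}
Are 1 and 2 in the same component? no

Answer: no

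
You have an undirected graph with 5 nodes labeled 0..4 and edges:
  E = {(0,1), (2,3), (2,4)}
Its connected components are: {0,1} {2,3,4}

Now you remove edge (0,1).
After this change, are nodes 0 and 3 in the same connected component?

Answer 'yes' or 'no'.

Answer: no

Derivation:
Initial components: {0,1} {2,3,4}
Removing edge (0,1): it was a bridge — component count 2 -> 3.
New components: {0} {1} {2,3,4}
Are 0 and 3 in the same component? no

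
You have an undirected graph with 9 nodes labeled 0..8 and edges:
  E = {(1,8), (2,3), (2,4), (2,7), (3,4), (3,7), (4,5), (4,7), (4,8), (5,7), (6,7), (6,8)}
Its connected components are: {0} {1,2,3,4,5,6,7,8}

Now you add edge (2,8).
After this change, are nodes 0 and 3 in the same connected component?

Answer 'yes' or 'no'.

Answer: no

Derivation:
Initial components: {0} {1,2,3,4,5,6,7,8}
Adding edge (2,8): both already in same component {1,2,3,4,5,6,7,8}. No change.
New components: {0} {1,2,3,4,5,6,7,8}
Are 0 and 3 in the same component? no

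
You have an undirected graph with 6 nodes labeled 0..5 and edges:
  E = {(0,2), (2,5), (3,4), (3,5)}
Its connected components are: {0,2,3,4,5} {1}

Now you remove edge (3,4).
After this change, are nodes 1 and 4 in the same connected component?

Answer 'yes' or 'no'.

Answer: no

Derivation:
Initial components: {0,2,3,4,5} {1}
Removing edge (3,4): it was a bridge — component count 2 -> 3.
New components: {0,2,3,5} {1} {4}
Are 1 and 4 in the same component? no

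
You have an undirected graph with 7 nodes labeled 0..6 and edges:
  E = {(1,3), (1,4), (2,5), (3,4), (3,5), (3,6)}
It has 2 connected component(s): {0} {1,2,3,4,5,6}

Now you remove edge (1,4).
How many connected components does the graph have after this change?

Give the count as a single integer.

Initial component count: 2
Remove (1,4): not a bridge. Count unchanged: 2.
  After removal, components: {0} {1,2,3,4,5,6}
New component count: 2

Answer: 2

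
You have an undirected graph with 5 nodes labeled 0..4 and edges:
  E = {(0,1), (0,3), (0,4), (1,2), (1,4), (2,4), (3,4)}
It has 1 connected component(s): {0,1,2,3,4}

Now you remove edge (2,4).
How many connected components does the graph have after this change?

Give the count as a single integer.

Initial component count: 1
Remove (2,4): not a bridge. Count unchanged: 1.
  After removal, components: {0,1,2,3,4}
New component count: 1

Answer: 1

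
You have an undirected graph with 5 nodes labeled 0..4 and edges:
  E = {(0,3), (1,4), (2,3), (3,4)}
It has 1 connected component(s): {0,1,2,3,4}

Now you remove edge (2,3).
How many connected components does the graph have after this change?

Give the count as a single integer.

Answer: 2

Derivation:
Initial component count: 1
Remove (2,3): it was a bridge. Count increases: 1 -> 2.
  After removal, components: {0,1,3,4} {2}
New component count: 2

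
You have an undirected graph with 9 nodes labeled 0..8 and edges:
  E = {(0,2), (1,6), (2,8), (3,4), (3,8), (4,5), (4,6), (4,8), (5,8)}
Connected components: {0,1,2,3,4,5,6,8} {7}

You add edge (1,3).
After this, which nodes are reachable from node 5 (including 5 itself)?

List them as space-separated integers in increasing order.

Before: nodes reachable from 5: {0,1,2,3,4,5,6,8}
Adding (1,3): both endpoints already in same component. Reachability from 5 unchanged.
After: nodes reachable from 5: {0,1,2,3,4,5,6,8}

Answer: 0 1 2 3 4 5 6 8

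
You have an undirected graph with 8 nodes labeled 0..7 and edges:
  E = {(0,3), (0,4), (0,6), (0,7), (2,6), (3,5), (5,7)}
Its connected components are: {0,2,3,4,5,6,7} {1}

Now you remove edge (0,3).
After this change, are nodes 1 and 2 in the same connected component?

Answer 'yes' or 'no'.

Initial components: {0,2,3,4,5,6,7} {1}
Removing edge (0,3): not a bridge — component count unchanged at 2.
New components: {0,2,3,4,5,6,7} {1}
Are 1 and 2 in the same component? no

Answer: no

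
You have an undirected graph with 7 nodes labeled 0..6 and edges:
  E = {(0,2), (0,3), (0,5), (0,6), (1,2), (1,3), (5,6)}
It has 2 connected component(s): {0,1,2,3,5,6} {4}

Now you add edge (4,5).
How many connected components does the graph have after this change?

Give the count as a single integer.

Initial component count: 2
Add (4,5): merges two components. Count decreases: 2 -> 1.
New component count: 1

Answer: 1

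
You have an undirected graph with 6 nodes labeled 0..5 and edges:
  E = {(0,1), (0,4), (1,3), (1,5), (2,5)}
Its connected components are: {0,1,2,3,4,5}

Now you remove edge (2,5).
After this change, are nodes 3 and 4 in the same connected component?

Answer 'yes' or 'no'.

Initial components: {0,1,2,3,4,5}
Removing edge (2,5): it was a bridge — component count 1 -> 2.
New components: {0,1,3,4,5} {2}
Are 3 and 4 in the same component? yes

Answer: yes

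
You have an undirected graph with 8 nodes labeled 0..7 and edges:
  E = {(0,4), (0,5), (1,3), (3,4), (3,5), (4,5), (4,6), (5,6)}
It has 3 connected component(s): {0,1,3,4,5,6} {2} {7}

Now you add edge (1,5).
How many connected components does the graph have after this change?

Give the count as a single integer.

Initial component count: 3
Add (1,5): endpoints already in same component. Count unchanged: 3.
New component count: 3

Answer: 3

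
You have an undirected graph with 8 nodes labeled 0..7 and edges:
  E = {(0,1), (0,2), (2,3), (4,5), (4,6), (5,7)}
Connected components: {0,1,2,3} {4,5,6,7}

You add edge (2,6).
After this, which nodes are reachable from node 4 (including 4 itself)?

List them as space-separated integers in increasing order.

Answer: 0 1 2 3 4 5 6 7

Derivation:
Before: nodes reachable from 4: {4,5,6,7}
Adding (2,6): merges 4's component with another. Reachability grows.
After: nodes reachable from 4: {0,1,2,3,4,5,6,7}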